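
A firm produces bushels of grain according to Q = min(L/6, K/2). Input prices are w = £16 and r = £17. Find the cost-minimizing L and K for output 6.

With a fixed-proportions technology, the cost-minimizing bundle uses no slack in either input: L/6 = K/2 = Q.
So L = 6·6 = 36 and K = 2·6 = 12.

L* = 36, K* = 12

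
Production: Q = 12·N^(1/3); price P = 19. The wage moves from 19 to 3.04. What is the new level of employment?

N* = 125

From P·MP_N = w with MP_N = 4·N^(-2/3), the labor demand is N(w) = (76/w)^(3/2).
At w = 19: N = 8. At w = 3.04: N = 125.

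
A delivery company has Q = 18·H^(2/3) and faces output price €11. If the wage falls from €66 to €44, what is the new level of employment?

H* = 27

From P·MP_H = w with MP_H = 12·H^(-1/3), the labor demand is H(w) = (132/w)^(3).
At w = 66: H = 8. At w = 44: H = 27.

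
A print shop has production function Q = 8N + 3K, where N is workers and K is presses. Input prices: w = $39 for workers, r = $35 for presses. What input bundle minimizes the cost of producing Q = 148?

N* = 18.5, K* = 0

The inputs are perfect substitutes, so the firm uses whichever has the lower cost per unit of output.
Cost per unit of output via N is w/8 = 4.875; via K it is r/3 = 35/3. N is cheaper.
Producing Q = 148 with N alone: N = 18.5, K = 0.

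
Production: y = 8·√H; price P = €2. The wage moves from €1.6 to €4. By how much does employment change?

From P·MP_H = w with MP_H = 4·H^(-1/2), the labor demand is H(w) = (8/w)^(2).
At w = 1.6: H = 25. At w = 4: H = 4.
ΔH = 4 − 25 = -21.

ΔH = -21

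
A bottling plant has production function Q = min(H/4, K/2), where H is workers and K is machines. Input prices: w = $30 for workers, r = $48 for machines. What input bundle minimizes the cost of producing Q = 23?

With a fixed-proportions technology, the cost-minimizing bundle uses no slack in either input: H/4 = K/2 = Q.
So H = 4·23 = 92 and K = 2·23 = 46.

H* = 92, K* = 46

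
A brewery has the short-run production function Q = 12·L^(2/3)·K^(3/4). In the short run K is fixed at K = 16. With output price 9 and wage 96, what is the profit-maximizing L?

With K = 16, MP_L = (2/3)·12·L^(-1/3)·16^(3/4) = 64·L^(-1/3).
Profit maximization for a price taker requires P·MP_L = w: 9·64·L^(-1/3) = 96.
So L^(-1/3) = 1/6, which gives L = 216.

L* = 216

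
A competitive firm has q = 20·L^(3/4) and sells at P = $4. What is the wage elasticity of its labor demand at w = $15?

ε = -4

MP_L = (3/4)·20·L^(-1/4), so P·MP_L = w gives 60·L^(-1/4) = w.
Solving, L(w) = (60/w)^(4). This is a constant-elasticity form: L ∝ w^(−4), so ε = −4.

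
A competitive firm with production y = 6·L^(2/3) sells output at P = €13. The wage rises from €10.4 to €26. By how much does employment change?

From P·MP_L = w with MP_L = 4·L^(-1/3), the labor demand is L(w) = (52/w)^(3).
At w = 10.4: L = 125. At w = 26: L = 8.
ΔL = 8 − 125 = -117.

ΔL = -117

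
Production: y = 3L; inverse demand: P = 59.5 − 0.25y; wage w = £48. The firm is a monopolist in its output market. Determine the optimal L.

L* = 29

Marginal revenue from the inverse demand is MR = 59.5 − 0.5y.
The marginal product is MP_L = 3.
A monopolist hires until marginal revenue product equals the wage: MR·MP_L = w.
(59.5 − 1.5L)·3 = 48, so L = 29.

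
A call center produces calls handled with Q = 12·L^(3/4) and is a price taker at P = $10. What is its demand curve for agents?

MP_L = (3/4)·12·L^(-1/4) = 9·L^(-1/4).
Setting P·MP_L = w: 90·L^(-1/4) = w.
Solving for L: L^(-1/4) = w/90, so L = (90/w)^(4).

L(w) = (90/w)^(4)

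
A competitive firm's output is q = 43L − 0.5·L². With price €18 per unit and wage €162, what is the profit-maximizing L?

The marginal product of L is MP_L = 43 − L.
A price-taking firm hires until the value of the marginal product equals the wage: P·MP_L = w, so 18·(43 − L) = 162.
Then 43 − L = 9, giving L = 34.

L* = 34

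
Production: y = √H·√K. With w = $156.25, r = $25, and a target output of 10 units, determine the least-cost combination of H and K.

Cost minimization requires the marginal rate of technical substitution to equal the input-price ratio: MP_H/MP_K = w/r.
Here MP_H/MP_K = (1/2)·(K/H)/(1/2) = (K/H). Setting this equal to 156.25/25 = 6.25 gives K = 6.25H.
Substituting into y = 10: H^(1/2)·(6.25H)^(1/2) = 10.
Solving, H = 4 and K = 25.

H* = 4, K* = 25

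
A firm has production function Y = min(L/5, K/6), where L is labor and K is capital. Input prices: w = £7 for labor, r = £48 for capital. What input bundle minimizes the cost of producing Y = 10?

L* = 50, K* = 60

With a fixed-proportions technology, the cost-minimizing bundle uses no slack in either input: L/5 = K/6 = Y.
So L = 5·10 = 50 and K = 6·10 = 60.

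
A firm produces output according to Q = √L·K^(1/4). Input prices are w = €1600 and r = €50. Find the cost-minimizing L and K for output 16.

Cost minimization requires the marginal rate of technical substitution to equal the input-price ratio: MP_L/MP_K = w/r.
Here MP_L/MP_K = (1/2)·(K/L)/(1/4) = 2·(K/L). Setting this equal to 1600/50 = 32 gives K = 16L.
Substituting into Q = 16: L^(1/2)·(16L)^(1/4) = 16.
Solving, L = 16 and K = 256.

L* = 16, K* = 256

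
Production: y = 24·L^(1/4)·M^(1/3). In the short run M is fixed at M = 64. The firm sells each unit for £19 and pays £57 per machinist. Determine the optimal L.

With M = 64, MP_L = (1/4)·24·L^(-3/4)·64^(1/3) = 24·L^(-3/4).
Profit maximization for a price taker requires P·MP_L = w: 19·24·L^(-3/4) = 57.
So L^(-3/4) = 0.125, which gives L = 16.

L* = 16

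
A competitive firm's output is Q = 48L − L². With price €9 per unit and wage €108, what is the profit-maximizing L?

The marginal product of L is MP_L = 48 − 2L.
A price-taking firm hires until the value of the marginal product equals the wage: P·MP_L = w, so 9·(48 − 2L) = 108.
Then 48 − 2L = 12, giving L = 18.

L* = 18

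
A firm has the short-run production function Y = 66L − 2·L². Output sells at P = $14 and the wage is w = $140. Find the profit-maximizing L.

The marginal product of L is MP_L = 66 − 4L.
A price-taking firm hires until the value of the marginal product equals the wage: P·MP_L = w, so 14·(66 − 4L) = 140.
Then 66 − 4L = 10, giving L = 14.

L* = 14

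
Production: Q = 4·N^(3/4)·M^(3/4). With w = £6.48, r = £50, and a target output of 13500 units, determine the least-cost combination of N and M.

N* = 625, M* = 81

Cost minimization requires the marginal rate of technical substitution to equal the input-price ratio: MP_N/MP_M = w/r.
Here MP_N/MP_M = (3/4)·(M/N)/(3/4) = (M/N). Setting this equal to 6.48/50 = 0.1296 gives M = 0.1296N.
Substituting into Q = 13500: 4·N^(3/4)·(0.1296N)^(3/4) = 13500.
Solving, N = 625 and M = 81.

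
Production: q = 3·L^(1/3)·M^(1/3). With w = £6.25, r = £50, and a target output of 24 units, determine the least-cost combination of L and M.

Cost minimization requires the marginal rate of technical substitution to equal the input-price ratio: MP_L/MP_M = w/r.
Here MP_L/MP_M = (1/3)·(M/L)/(1/3) = (M/L). Setting this equal to 6.25/50 = 0.125 gives M = 0.125L.
Substituting into q = 24: 3·L^(1/3)·(0.125L)^(1/3) = 24.
Solving, L = 64 and M = 8.

L* = 64, M* = 8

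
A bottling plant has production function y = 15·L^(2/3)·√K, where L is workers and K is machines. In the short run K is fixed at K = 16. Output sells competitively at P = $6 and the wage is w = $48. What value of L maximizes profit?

With K = 16, MP_L = (2/3)·15·L^(-1/3)·16^(1/2) = 40·L^(-1/3).
Profit maximization for a price taker requires P·MP_L = w: 6·40·L^(-1/3) = 48.
So L^(-1/3) = 0.2, which gives L = 125.

L* = 125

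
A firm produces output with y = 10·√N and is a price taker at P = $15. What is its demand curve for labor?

N(w) = 5625/w²

MP_N = (1/2)·10·N^(-1/2) = 5·N^(-1/2).
Setting P·MP_N = w: 75·N^(-1/2) = w.
Solving for N: N^(-1/2) = w/75, so N = (75/w)^(2).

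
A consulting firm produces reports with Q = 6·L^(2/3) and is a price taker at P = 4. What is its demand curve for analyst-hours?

L(w) = 4096/w³

MP_L = (2/3)·6·L^(-1/3) = 4·L^(-1/3).
Setting P·MP_L = w: 16·L^(-1/3) = w.
Solving for L: L^(-1/3) = w/16, so L = (16/w)^(3).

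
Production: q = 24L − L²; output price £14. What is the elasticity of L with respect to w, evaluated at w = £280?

From P·MP_L = w with MP_L = 24 − 2L, labor demand is L(w) = (24 − w/14)/2.
dL/dw = −1/(28) = -1/28.
At w = 280, L = 2, so ε = (dL/dw)·(w/L) = (-1/28)·(280/2) = -5.

ε = -5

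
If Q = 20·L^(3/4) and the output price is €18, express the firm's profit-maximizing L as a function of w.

MP_L = (3/4)·20·L^(-1/4) = 15·L^(-1/4).
Setting P·MP_L = w: 270·L^(-1/4) = w.
Solving for L: L^(-1/4) = w/270, so L = (270/w)^(4).

L(w) = (270/w)^(4)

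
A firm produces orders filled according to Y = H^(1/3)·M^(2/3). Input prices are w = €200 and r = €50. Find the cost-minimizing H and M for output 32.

H* = 8, M* = 64

Cost minimization requires the marginal rate of technical substitution to equal the input-price ratio: MP_H/MP_M = w/r.
Here MP_H/MP_M = (1/3)·(M/H)/(2/3) = 0.5·(M/H). Setting this equal to 200/50 = 4 gives M = 8H.
Substituting into Y = 32: H^(1/3)·(8H)^(2/3) = 32.
Solving, H = 8 and M = 64.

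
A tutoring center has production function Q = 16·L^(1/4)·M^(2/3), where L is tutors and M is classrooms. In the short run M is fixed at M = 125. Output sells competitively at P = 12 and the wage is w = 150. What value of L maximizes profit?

With M = 125, MP_L = (1/4)·16·L^(-3/4)·125^(2/3) = 100·L^(-3/4).
Profit maximization for a price taker requires P·MP_L = w: 12·100·L^(-3/4) = 150.
So L^(-3/4) = 0.125, which gives L = 16.

L* = 16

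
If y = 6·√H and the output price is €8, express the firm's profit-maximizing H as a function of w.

H(w) = 576/w²

MP_H = (1/2)·6·H^(-1/2) = 3·H^(-1/2).
Setting P·MP_H = w: 24·H^(-1/2) = w.
Solving for H: H^(-1/2) = w/24, so H = (24/w)^(2).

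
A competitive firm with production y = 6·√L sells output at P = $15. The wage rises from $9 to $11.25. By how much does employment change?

ΔL = -9

From P·MP_L = w with MP_L = 3·L^(-1/2), the labor demand is L(w) = (45/w)^(2).
At w = 9: L = 25. At w = 11.25: L = 16.
ΔL = 16 − 25 = -9.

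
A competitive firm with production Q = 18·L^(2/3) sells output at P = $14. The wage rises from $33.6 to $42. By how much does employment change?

ΔL = -61

From P·MP_L = w with MP_L = 12·L^(-1/3), the labor demand is L(w) = (168/w)^(3).
At w = 33.6: L = 125. At w = 42: L = 64.
ΔL = 64 − 125 = -61.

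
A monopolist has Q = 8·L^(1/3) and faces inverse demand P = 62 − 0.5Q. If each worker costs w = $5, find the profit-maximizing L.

L* = 64

Marginal revenue from the inverse demand is MR = 62 − Q.
The marginal product is MP_L = (8/3)·L^(-2/3).
A monopolist hires until marginal revenue product equals the wage: MR·MP_L = w.
At L, Q = 8·L^(1/3). Substituting and solving: (62 − 8·L^(1/3))·(8/3)·L^(-2/3) = 5 gives L = 64.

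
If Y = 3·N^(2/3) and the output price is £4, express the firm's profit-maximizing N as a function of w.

MP_N = (2/3)·3·N^(-1/3) = 2·N^(-1/3).
Setting P·MP_N = w: 8·N^(-1/3) = w.
Solving for N: N^(-1/3) = w/8, so N = (8/w)^(3).

N(w) = 512/w³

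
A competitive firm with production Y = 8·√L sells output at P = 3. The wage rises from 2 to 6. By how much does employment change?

ΔL = -32

From P·MP_L = w with MP_L = 4·L^(-1/2), the labor demand is L(w) = (12/w)^(2).
At w = 2: L = 36. At w = 6: L = 4.
ΔL = 4 − 36 = -32.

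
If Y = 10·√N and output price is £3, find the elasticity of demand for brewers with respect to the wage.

ε = -2

MP_N = (1/2)·10·N^(-1/2), so P·MP_N = w gives 15·N^(-1/2) = w.
Solving, N(w) = (15/w)^(2). This is a constant-elasticity form: N ∝ w^(−2), so ε = −2.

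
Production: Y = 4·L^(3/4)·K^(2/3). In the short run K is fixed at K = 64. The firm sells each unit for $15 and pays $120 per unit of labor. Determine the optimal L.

With K = 64, MP_L = (3/4)·4·L^(-1/4)·64^(2/3) = 48·L^(-1/4).
Profit maximization for a price taker requires P·MP_L = w: 15·48·L^(-1/4) = 120.
So L^(-1/4) = 1/6, which gives L = 1296.

L* = 1296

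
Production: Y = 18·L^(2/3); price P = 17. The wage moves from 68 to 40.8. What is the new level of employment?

L* = 125

From P·MP_L = w with MP_L = 12·L^(-1/3), the labor demand is L(w) = (204/w)^(3).
At w = 68: L = 27. At w = 40.8: L = 125.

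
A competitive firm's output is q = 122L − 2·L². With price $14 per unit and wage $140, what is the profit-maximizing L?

The marginal product of L is MP_L = 122 − 4L.
A price-taking firm hires until the value of the marginal product equals the wage: P·MP_L = w, so 14·(122 − 4L) = 140.
Then 122 − 4L = 10, giving L = 28.

L* = 28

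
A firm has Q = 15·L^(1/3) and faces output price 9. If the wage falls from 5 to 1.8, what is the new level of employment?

L* = 125

From P·MP_L = w with MP_L = 5·L^(-2/3), the labor demand is L(w) = (45/w)^(3/2).
At w = 5: L = 27. At w = 1.8: L = 125.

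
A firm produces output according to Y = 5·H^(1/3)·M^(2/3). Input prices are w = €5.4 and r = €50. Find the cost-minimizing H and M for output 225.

Cost minimization requires the marginal rate of technical substitution to equal the input-price ratio: MP_H/MP_M = w/r.
Here MP_H/MP_M = (1/3)·(M/H)/(2/3) = 0.5·(M/H). Setting this equal to 5.4/50 = 0.108 gives M = 0.216H.
Substituting into Y = 225: 5·H^(1/3)·(0.216H)^(2/3) = 225.
Solving, H = 125 and M = 27.

H* = 125, M* = 27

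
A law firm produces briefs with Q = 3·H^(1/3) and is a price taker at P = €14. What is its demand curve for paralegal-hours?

H(w) = (14/w)^(3/2)

MP_H = (1/3)·3·H^(-2/3) = H^(-2/3).
Setting P·MP_H = w: 14·H^(-2/3) = w.
Solving for H: H^(-2/3) = w/14, so H = (14/w)^(3/2).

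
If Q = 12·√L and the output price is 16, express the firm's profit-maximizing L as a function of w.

L(w) = 9216/w²

MP_L = (1/2)·12·L^(-1/2) = 6·L^(-1/2).
Setting P·MP_L = w: 96·L^(-1/2) = w.
Solving for L: L^(-1/2) = w/96, so L = (96/w)^(2).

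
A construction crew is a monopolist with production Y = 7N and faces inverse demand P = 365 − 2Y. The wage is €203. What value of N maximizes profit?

N* = 12

Marginal revenue from the inverse demand is MR = 365 − 4Y.
The marginal product is MP_N = 7.
A monopolist hires until marginal revenue product equals the wage: MR·MP_N = w.
(365 − 28N)·7 = 203, so N = 12.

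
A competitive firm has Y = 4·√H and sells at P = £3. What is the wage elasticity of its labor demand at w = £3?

MP_H = (1/2)·4·H^(-1/2), so P·MP_H = w gives 6·H^(-1/2) = w.
Solving, H(w) = (6/w)^(2). This is a constant-elasticity form: H ∝ w^(−2), so ε = −2.

ε = -2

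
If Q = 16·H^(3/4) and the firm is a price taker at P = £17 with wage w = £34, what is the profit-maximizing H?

H* = 1296

MP_H = (3/4)·16·H^(-1/4) = 12·H^(-1/4).
Profit maximization for a price taker requires P·MP_H = w: 17·12·H^(-1/4) = 34.
So H^(-1/4) = 1/6, which gives H = 1296.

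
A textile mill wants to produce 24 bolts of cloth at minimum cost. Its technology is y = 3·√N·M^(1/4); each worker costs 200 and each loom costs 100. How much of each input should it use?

N* = 16, M* = 16

Cost minimization requires the marginal rate of technical substitution to equal the input-price ratio: MP_N/MP_M = w/r.
Here MP_N/MP_M = (1/2)·(M/N)/(1/4) = 2·(M/N). Setting this equal to 200/100 = 2 gives M = N.
Substituting into y = 24: 3·N^(1/2)·(N)^(1/4) = 24.
Solving, N = 16 and M = 16.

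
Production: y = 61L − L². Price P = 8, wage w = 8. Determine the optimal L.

The marginal product of L is MP_L = 61 − 2L.
A price-taking firm hires until the value of the marginal product equals the wage: P·MP_L = w, so 8·(61 − 2L) = 8.
Then 61 − 2L = 1, giving L = 30.

L* = 30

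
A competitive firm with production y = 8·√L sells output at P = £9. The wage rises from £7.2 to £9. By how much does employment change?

From P·MP_L = w with MP_L = 4·L^(-1/2), the labor demand is L(w) = (36/w)^(2).
At w = 7.2: L = 25. At w = 9: L = 16.
ΔL = 16 − 25 = -9.

ΔL = -9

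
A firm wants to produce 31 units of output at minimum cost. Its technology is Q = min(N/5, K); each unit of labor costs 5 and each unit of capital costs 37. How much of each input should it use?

With a fixed-proportions technology, the cost-minimizing bundle uses no slack in either input: N/5 = K = Q.
So N = 5·31 = 155 and K = 31.

N* = 155, K* = 31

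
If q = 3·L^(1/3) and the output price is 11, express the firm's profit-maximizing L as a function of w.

L(w) = (11/w)^(3/2)

MP_L = (1/3)·3·L^(-2/3) = L^(-2/3).
Setting P·MP_L = w: 11·L^(-2/3) = w.
Solving for L: L^(-2/3) = w/11, so L = (11/w)^(3/2).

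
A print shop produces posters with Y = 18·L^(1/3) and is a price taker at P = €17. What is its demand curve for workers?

L(w) = (102/w)^(3/2)

MP_L = (1/3)·18·L^(-2/3) = 6·L^(-2/3).
Setting P·MP_L = w: 102·L^(-2/3) = w.
Solving for L: L^(-2/3) = w/102, so L = (102/w)^(3/2).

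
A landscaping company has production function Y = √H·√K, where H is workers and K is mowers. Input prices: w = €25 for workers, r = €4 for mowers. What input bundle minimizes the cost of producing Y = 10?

H* = 4, K* = 25

Cost minimization requires the marginal rate of technical substitution to equal the input-price ratio: MP_H/MP_K = w/r.
Here MP_H/MP_K = (1/2)·(K/H)/(1/2) = (K/H). Setting this equal to 25/4 = 6.25 gives K = 6.25H.
Substituting into Y = 10: H^(1/2)·(6.25H)^(1/2) = 10.
Solving, H = 4 and K = 25.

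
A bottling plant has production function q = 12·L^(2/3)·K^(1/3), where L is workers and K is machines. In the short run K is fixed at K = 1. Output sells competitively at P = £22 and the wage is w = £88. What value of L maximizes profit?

With K = 1, MP_L = (2/3)·12·L^(-1/3)·1^(1/3) = 8·L^(-1/3).
Profit maximization for a price taker requires P·MP_L = w: 22·8·L^(-1/3) = 88.
So L^(-1/3) = 0.5, which gives L = 8.

L* = 8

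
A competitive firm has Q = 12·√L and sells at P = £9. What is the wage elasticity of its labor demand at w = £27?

ε = -2

MP_L = (1/2)·12·L^(-1/2), so P·MP_L = w gives 54·L^(-1/2) = w.
Solving, L(w) = (54/w)^(2). This is a constant-elasticity form: L ∝ w^(−2), so ε = −2.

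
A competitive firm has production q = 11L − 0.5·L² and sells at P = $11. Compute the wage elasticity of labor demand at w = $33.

ε = -0.375

From P·MP_L = w with MP_L = 11 − L, labor demand is L(w) = 11 − w/11.
dL/dw = −1/(11) = -1/11.
At w = 33, L = 8, so ε = (dL/dw)·(w/L) = (-1/11)·(33/8) = -0.375.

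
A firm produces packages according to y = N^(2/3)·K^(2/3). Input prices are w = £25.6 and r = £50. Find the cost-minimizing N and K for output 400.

N* = 125, K* = 64

Cost minimization requires the marginal rate of technical substitution to equal the input-price ratio: MP_N/MP_K = w/r.
Here MP_N/MP_K = (2/3)·(K/N)/(2/3) = (K/N). Setting this equal to 25.6/50 = 0.512 gives K = 0.512N.
Substituting into y = 400: N^(2/3)·(0.512N)^(2/3) = 400.
Solving, N = 125 and K = 64.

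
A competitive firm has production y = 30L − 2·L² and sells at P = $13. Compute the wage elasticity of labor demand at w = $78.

From P·MP_L = w with MP_L = 30 − 4L, labor demand is L(w) = (30 − w/13)/4.
dL/dw = −1/(52) = -1/52.
At w = 78, L = 6, so ε = (dL/dw)·(w/L) = (-1/52)·(78/6) = -0.25.

ε = -0.25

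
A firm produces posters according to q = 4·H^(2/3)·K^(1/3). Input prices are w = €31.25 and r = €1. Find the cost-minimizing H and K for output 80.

H* = 8, K* = 125

Cost minimization requires the marginal rate of technical substitution to equal the input-price ratio: MP_H/MP_K = w/r.
Here MP_H/MP_K = (2/3)·(K/H)/(1/3) = 2·(K/H). Setting this equal to 31.25/1 = 31.25 gives K = 15.625H.
Substituting into q = 80: 4·H^(2/3)·(15.625H)^(1/3) = 80.
Solving, H = 8 and K = 125.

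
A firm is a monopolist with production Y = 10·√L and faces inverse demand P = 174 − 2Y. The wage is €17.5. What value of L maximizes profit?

L* = 16

Marginal revenue from the inverse demand is MR = 174 − 4Y.
The marginal product is MP_L = 5·L^(-1/2).
A monopolist hires until marginal revenue product equals the wage: MR·MP_L = w.
At L, Y = 10·√L. Substituting and solving: (174 − 40·√L)·5·L^(-1/2) = 17.5 gives L = 16.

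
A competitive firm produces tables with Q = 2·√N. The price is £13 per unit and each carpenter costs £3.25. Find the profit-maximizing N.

MP_N = (1/2)·2·N^(-1/2) = N^(-1/2).
Profit maximization for a price taker requires P·MP_N = w: 13·N^(-1/2) = 3.25.
So N^(-1/2) = 0.25, which gives N = 16.

N* = 16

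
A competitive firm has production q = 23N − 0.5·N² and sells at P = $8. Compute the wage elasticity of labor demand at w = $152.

ε = -4.75

From P·MP_N = w with MP_N = 23 − N, labor demand is N(w) = 23 − w/8.
dN/dw = −1/(8) = -0.125.
At w = 152, N = 4, so ε = (dN/dw)·(w/N) = (-0.125)·(152/4) = -4.75.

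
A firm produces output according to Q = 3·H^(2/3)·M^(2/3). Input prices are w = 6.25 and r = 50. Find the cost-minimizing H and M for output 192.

Cost minimization requires the marginal rate of technical substitution to equal the input-price ratio: MP_H/MP_M = w/r.
Here MP_H/MP_M = (2/3)·(M/H)/(2/3) = (M/H). Setting this equal to 6.25/50 = 0.125 gives M = 0.125H.
Substituting into Q = 192: 3·H^(2/3)·(0.125H)^(2/3) = 192.
Solving, H = 64 and M = 8.

H* = 64, M* = 8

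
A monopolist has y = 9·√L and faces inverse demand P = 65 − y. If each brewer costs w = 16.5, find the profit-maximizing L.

Marginal revenue from the inverse demand is MR = 65 − 2y.
The marginal product is MP_L = 4.5·L^(-1/2).
A monopolist hires until marginal revenue product equals the wage: MR·MP_L = w.
At L, y = 9·√L. Substituting and solving: (65 − 18·√L)·4.5·L^(-1/2) = 16.5 gives L = 9.

L* = 9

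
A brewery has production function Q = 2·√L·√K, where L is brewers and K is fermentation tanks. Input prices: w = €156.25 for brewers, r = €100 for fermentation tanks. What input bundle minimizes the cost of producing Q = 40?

Cost minimization requires the marginal rate of technical substitution to equal the input-price ratio: MP_L/MP_K = w/r.
Here MP_L/MP_K = (1/2)·(K/L)/(1/2) = (K/L). Setting this equal to 156.25/100 = 1.5625 gives K = 1.5625L.
Substituting into Q = 40: 2·L^(1/2)·(1.5625L)^(1/2) = 40.
Solving, L = 16 and K = 25.

L* = 16, K* = 25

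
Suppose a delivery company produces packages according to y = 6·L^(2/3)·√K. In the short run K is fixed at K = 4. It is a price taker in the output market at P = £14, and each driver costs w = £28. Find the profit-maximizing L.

L* = 64

With K = 4, MP_L = (2/3)·6·L^(-1/3)·4^(1/2) = 8·L^(-1/3).
Profit maximization for a price taker requires P·MP_L = w: 14·8·L^(-1/3) = 28.
So L^(-1/3) = 0.25, which gives L = 64.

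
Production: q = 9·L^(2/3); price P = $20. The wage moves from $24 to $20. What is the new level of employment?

From P·MP_L = w with MP_L = 6·L^(-1/3), the labor demand is L(w) = (120/w)^(3).
At w = 24: L = 125. At w = 20: L = 216.

L* = 216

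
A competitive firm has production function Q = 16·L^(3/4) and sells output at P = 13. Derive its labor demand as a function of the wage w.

MP_L = (3/4)·16·L^(-1/4) = 12·L^(-1/4).
Setting P·MP_L = w: 156·L^(-1/4) = w.
Solving for L: L^(-1/4) = w/156, so L = (156/w)^(4).

L(w) = (156/w)^(4)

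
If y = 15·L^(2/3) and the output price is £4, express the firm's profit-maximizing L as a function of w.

MP_L = (2/3)·15·L^(-1/3) = 10·L^(-1/3).
Setting P·MP_L = w: 40·L^(-1/3) = w.
Solving for L: L^(-1/3) = w/40, so L = (40/w)^(3).

L(w) = 64000/w³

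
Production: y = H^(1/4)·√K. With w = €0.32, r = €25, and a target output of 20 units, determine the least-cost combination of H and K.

Cost minimization requires the marginal rate of technical substitution to equal the input-price ratio: MP_H/MP_K = w/r.
Here MP_H/MP_K = (1/4)·(K/H)/(1/2) = 0.5·(K/H). Setting this equal to 0.32/25 = 0.0128 gives K = 0.0256H.
Substituting into y = 20: H^(1/4)·(0.0256H)^(1/2) = 20.
Solving, H = 625 and K = 16.

H* = 625, K* = 16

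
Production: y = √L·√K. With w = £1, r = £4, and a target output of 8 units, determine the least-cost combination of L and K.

Cost minimization requires the marginal rate of technical substitution to equal the input-price ratio: MP_L/MP_K = w/r.
Here MP_L/MP_K = (1/2)·(K/L)/(1/2) = (K/L). Setting this equal to 1/4 = 0.25 gives K = 0.25L.
Substituting into y = 8: L^(1/2)·(0.25L)^(1/2) = 8.
Solving, L = 16 and K = 4.

L* = 16, K* = 4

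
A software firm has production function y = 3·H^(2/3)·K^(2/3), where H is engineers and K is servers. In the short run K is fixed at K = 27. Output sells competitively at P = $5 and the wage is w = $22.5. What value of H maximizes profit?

With K = 27, MP_H = (2/3)·3·H^(-1/3)·27^(2/3) = 18·H^(-1/3).
Profit maximization for a price taker requires P·MP_H = w: 5·18·H^(-1/3) = 22.5.
So H^(-1/3) = 0.25, which gives H = 64.

H* = 64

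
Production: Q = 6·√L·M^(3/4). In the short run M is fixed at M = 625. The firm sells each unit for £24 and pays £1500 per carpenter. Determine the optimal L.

L* = 36

With M = 625, MP_L = (1/2)·6·L^(-1/2)·625^(3/4) = 375·L^(-1/2).
Profit maximization for a price taker requires P·MP_L = w: 24·375·L^(-1/2) = 1500.
So L^(-1/2) = 1/6, which gives L = 36.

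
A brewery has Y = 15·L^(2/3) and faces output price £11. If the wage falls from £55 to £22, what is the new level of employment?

From P·MP_L = w with MP_L = 10·L^(-1/3), the labor demand is L(w) = (110/w)^(3).
At w = 55: L = 8. At w = 22: L = 125.

L* = 125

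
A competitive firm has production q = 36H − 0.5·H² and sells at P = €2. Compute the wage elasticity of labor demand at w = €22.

From P·MP_H = w with MP_H = 36 − H, labor demand is H(w) = 36 − w/2.
dH/dw = −1/(2) = -0.5.
At w = 22, H = 25, so ε = (dH/dw)·(w/H) = (-0.5)·(22/25) = -0.44.

ε = -0.44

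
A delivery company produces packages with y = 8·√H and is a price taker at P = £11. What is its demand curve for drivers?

H(w) = 1936/w²

MP_H = (1/2)·8·H^(-1/2) = 4·H^(-1/2).
Setting P·MP_H = w: 44·H^(-1/2) = w.
Solving for H: H^(-1/2) = w/44, so H = (44/w)^(2).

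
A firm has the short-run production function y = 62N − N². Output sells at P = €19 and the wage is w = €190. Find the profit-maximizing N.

The marginal product of N is MP_N = 62 − 2N.
A price-taking firm hires until the value of the marginal product equals the wage: P·MP_N = w, so 19·(62 − 2N) = 190.
Then 62 − 2N = 10, giving N = 26.

N* = 26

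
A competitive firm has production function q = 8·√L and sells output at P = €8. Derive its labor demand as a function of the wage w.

MP_L = (1/2)·8·L^(-1/2) = 4·L^(-1/2).
Setting P·MP_L = w: 32·L^(-1/2) = w.
Solving for L: L^(-1/2) = w/32, so L = (32/w)^(2).

L(w) = 1024/w²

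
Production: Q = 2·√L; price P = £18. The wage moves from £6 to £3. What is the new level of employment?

From P·MP_L = w with MP_L = L^(-1/2), the labor demand is L(w) = (18/w)^(2).
At w = 6: L = 9. At w = 3: L = 36.

L* = 36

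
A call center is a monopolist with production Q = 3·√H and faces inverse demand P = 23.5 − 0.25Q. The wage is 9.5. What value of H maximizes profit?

H* = 9

Marginal revenue from the inverse demand is MR = 23.5 − 0.5Q.
The marginal product is MP_H = 1.5·H^(-1/2).
A monopolist hires until marginal revenue product equals the wage: MR·MP_H = w.
At H, Q = 3·√H. Substituting and solving: (23.5 − 1.5·√H)·1.5·H^(-1/2) = 9.5 gives H = 9.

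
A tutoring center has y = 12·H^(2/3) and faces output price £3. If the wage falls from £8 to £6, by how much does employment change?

ΔH = 37

From P·MP_H = w with MP_H = 8·H^(-1/3), the labor demand is H(w) = (24/w)^(3).
At w = 8: H = 27. At w = 6: H = 64.
ΔH = 64 − 27 = 37.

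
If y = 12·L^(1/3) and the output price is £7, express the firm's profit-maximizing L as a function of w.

MP_L = (1/3)·12·L^(-2/3) = 4·L^(-2/3).
Setting P·MP_L = w: 28·L^(-2/3) = w.
Solving for L: L^(-2/3) = w/28, so L = (28/w)^(3/2).

L(w) = (28/w)^(3/2)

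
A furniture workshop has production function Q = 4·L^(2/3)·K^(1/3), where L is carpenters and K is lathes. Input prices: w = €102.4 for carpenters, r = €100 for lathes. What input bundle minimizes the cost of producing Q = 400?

Cost minimization requires the marginal rate of technical substitution to equal the input-price ratio: MP_L/MP_K = w/r.
Here MP_L/MP_K = (2/3)·(K/L)/(1/3) = 2·(K/L). Setting this equal to 102.4/100 = 1.024 gives K = 0.512L.
Substituting into Q = 400: 4·L^(2/3)·(0.512L)^(1/3) = 400.
Solving, L = 125 and K = 64.

L* = 125, K* = 64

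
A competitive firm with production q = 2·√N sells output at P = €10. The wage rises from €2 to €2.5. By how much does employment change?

From P·MP_N = w with MP_N = N^(-1/2), the labor demand is N(w) = (10/w)^(2).
At w = 2: N = 25. At w = 2.5: N = 16.
ΔN = 16 − 25 = -9.

ΔN = -9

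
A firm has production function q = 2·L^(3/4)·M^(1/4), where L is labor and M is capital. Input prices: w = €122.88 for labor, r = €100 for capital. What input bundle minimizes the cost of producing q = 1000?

L* = 625, M* = 256

Cost minimization requires the marginal rate of technical substitution to equal the input-price ratio: MP_L/MP_M = w/r.
Here MP_L/MP_M = (3/4)·(M/L)/(1/4) = 3·(M/L). Setting this equal to 122.88/100 = 1.2288 gives M = 0.4096L.
Substituting into q = 1000: 2·L^(3/4)·(0.4096L)^(1/4) = 1000.
Solving, L = 625 and M = 256.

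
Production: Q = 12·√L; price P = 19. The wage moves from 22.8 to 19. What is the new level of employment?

From P·MP_L = w with MP_L = 6·L^(-1/2), the labor demand is L(w) = (114/w)^(2).
At w = 22.8: L = 25. At w = 19: L = 36.

L* = 36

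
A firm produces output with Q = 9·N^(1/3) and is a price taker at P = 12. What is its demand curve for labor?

N(w) = (36/w)^(3/2)

MP_N = (1/3)·9·N^(-2/3) = 3·N^(-2/3).
Setting P·MP_N = w: 36·N^(-2/3) = w.
Solving for N: N^(-2/3) = w/36, so N = (36/w)^(3/2).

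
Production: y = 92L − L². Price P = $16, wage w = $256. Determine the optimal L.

The marginal product of L is MP_L = 92 − 2L.
A price-taking firm hires until the value of the marginal product equals the wage: P·MP_L = w, so 16·(92 − 2L) = 256.
Then 92 − 2L = 16, giving L = 38.

L* = 38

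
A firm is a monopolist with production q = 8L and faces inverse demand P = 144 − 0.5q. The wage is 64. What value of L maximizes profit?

L* = 17

Marginal revenue from the inverse demand is MR = 144 − q.
The marginal product is MP_L = 8.
A monopolist hires until marginal revenue product equals the wage: MR·MP_L = w.
(144 − 8L)·8 = 64, so L = 17.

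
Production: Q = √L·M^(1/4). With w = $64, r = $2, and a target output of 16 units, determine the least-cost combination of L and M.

Cost minimization requires the marginal rate of technical substitution to equal the input-price ratio: MP_L/MP_M = w/r.
Here MP_L/MP_M = (1/2)·(M/L)/(1/4) = 2·(M/L). Setting this equal to 64/2 = 32 gives M = 16L.
Substituting into Q = 16: L^(1/2)·(16L)^(1/4) = 16.
Solving, L = 16 and M = 256.

L* = 16, M* = 256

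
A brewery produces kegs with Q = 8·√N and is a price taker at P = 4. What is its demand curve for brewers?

MP_N = (1/2)·8·N^(-1/2) = 4·N^(-1/2).
Setting P·MP_N = w: 16·N^(-1/2) = w.
Solving for N: N^(-1/2) = w/16, so N = (16/w)^(2).

N(w) = 256/w²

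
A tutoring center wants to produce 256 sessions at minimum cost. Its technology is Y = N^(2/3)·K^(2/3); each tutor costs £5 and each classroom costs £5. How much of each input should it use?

N* = 64, K* = 64

Cost minimization requires the marginal rate of technical substitution to equal the input-price ratio: MP_N/MP_K = w/r.
Here MP_N/MP_K = (2/3)·(K/N)/(2/3) = (K/N). Setting this equal to 5/5 = 1 gives K = N.
Substituting into Y = 256: N^(2/3)·(N)^(2/3) = 256.
Solving, N = 64 and K = 64.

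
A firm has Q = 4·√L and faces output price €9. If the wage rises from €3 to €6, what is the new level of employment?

L* = 9

From P·MP_L = w with MP_L = 2·L^(-1/2), the labor demand is L(w) = (18/w)^(2).
At w = 3: L = 36. At w = 6: L = 9.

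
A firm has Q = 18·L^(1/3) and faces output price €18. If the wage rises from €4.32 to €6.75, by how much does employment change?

From P·MP_L = w with MP_L = 6·L^(-2/3), the labor demand is L(w) = (108/w)^(3/2).
At w = 4.32: L = 125. At w = 6.75: L = 64.
ΔL = 64 − 125 = -61.

ΔL = -61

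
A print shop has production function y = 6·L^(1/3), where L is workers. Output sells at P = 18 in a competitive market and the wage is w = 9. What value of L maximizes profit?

L* = 8

MP_L = (1/3)·6·L^(-2/3) = 2·L^(-2/3).
Profit maximization for a price taker requires P·MP_L = w: 18·2·L^(-2/3) = 9.
So L^(-2/3) = 0.25, which gives L = 8.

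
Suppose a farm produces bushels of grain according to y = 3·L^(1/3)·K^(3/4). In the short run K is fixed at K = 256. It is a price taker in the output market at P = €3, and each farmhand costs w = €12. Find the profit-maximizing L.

With K = 256, MP_L = (1/3)·3·L^(-2/3)·256^(3/4) = 64·L^(-2/3).
Profit maximization for a price taker requires P·MP_L = w: 3·64·L^(-2/3) = 12.
So L^(-2/3) = 0.0625, which gives L = 64.

L* = 64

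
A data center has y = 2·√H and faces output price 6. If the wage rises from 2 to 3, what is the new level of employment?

From P·MP_H = w with MP_H = H^(-1/2), the labor demand is H(w) = (6/w)^(2).
At w = 2: H = 9. At w = 3: H = 4.

H* = 4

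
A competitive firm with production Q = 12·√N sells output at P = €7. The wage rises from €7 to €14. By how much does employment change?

ΔN = -27

From P·MP_N = w with MP_N = 6·N^(-1/2), the labor demand is N(w) = (42/w)^(2).
At w = 7: N = 36. At w = 14: N = 9.
ΔN = 9 − 36 = -27.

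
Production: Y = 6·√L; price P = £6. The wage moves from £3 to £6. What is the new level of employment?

L* = 9

From P·MP_L = w with MP_L = 3·L^(-1/2), the labor demand is L(w) = (18/w)^(2).
At w = 3: L = 36. At w = 6: L = 9.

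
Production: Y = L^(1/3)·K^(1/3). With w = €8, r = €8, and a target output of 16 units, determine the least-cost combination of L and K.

Cost minimization requires the marginal rate of technical substitution to equal the input-price ratio: MP_L/MP_K = w/r.
Here MP_L/MP_K = (1/3)·(K/L)/(1/3) = (K/L). Setting this equal to 8/8 = 1 gives K = L.
Substituting into Y = 16: L^(1/3)·(L)^(1/3) = 16.
Solving, L = 64 and K = 64.

L* = 64, K* = 64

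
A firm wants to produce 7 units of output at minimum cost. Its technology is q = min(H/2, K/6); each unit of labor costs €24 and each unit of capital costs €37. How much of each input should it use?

H* = 14, K* = 42

With a fixed-proportions technology, the cost-minimizing bundle uses no slack in either input: H/2 = K/6 = q.
So H = 2·7 = 14 and K = 6·7 = 42.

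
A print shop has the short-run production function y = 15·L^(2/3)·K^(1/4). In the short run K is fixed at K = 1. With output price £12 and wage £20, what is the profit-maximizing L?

With K = 1, MP_L = (2/3)·15·L^(-1/3)·1^(1/4) = 10·L^(-1/3).
Profit maximization for a price taker requires P·MP_L = w: 12·10·L^(-1/3) = 20.
So L^(-1/3) = 1/6, which gives L = 216.

L* = 216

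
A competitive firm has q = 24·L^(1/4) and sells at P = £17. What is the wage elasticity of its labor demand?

ε = -4/3

MP_L = (1/4)·24·L^(-3/4), so P·MP_L = w gives 102·L^(-3/4) = w.
Solving, L(w) = (102/w)^(4/3). This is a constant-elasticity form: L ∝ w^(−4/3), so ε = −4/3.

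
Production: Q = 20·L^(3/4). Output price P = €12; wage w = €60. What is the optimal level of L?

L* = 81

MP_L = (3/4)·20·L^(-1/4) = 15·L^(-1/4).
Profit maximization for a price taker requires P·MP_L = w: 12·15·L^(-1/4) = 60.
So L^(-1/4) = 1/3, which gives L = 81.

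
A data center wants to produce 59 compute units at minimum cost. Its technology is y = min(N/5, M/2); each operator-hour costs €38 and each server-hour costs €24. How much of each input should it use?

N* = 295, M* = 118

With a fixed-proportions technology, the cost-minimizing bundle uses no slack in either input: N/5 = M/2 = y.
So N = 5·59 = 295 and M = 2·59 = 118.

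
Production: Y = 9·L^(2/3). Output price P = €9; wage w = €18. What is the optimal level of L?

L* = 27

MP_L = (2/3)·9·L^(-1/3) = 6·L^(-1/3).
Profit maximization for a price taker requires P·MP_L = w: 9·6·L^(-1/3) = 18.
So L^(-1/3) = 1/3, which gives L = 27.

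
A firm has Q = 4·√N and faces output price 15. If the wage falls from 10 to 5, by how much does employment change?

ΔN = 27

From P·MP_N = w with MP_N = 2·N^(-1/2), the labor demand is N(w) = (30/w)^(2).
At w = 10: N = 9. At w = 5: N = 36.
ΔN = 36 − 9 = 27.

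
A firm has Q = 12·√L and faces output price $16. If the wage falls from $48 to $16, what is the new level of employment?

L* = 36

From P·MP_L = w with MP_L = 6·L^(-1/2), the labor demand is L(w) = (96/w)^(2).
At w = 48: L = 4. At w = 16: L = 36.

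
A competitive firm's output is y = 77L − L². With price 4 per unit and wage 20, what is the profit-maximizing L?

The marginal product of L is MP_L = 77 − 2L.
A price-taking firm hires until the value of the marginal product equals the wage: P·MP_L = w, so 4·(77 − 2L) = 20.
Then 77 − 2L = 5, giving L = 36.

L* = 36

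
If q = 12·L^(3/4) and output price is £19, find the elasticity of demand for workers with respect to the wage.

ε = -4

MP_L = (3/4)·12·L^(-1/4), so P·MP_L = w gives 171·L^(-1/4) = w.
Solving, L(w) = (171/w)^(4). This is a constant-elasticity form: L ∝ w^(−4), so ε = −4.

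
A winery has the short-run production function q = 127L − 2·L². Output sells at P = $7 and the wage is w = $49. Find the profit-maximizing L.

L* = 30

The marginal product of L is MP_L = 127 − 4L.
A price-taking firm hires until the value of the marginal product equals the wage: P·MP_L = w, so 7·(127 − 4L) = 49.
Then 127 − 4L = 7, giving L = 30.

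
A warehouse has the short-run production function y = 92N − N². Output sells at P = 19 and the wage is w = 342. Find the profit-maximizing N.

N* = 37

The marginal product of N is MP_N = 92 − 2N.
A price-taking firm hires until the value of the marginal product equals the wage: P·MP_N = w, so 19·(92 − 2N) = 342.
Then 92 − 2N = 18, giving N = 37.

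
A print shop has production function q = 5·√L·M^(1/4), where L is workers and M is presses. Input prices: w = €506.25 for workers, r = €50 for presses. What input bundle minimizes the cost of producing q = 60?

L* = 16, M* = 81

Cost minimization requires the marginal rate of technical substitution to equal the input-price ratio: MP_L/MP_M = w/r.
Here MP_L/MP_M = (1/2)·(M/L)/(1/4) = 2·(M/L). Setting this equal to 506.25/50 = 10.125 gives M = 5.0625L.
Substituting into q = 60: 5·L^(1/2)·(5.0625L)^(1/4) = 60.
Solving, L = 16 and M = 81.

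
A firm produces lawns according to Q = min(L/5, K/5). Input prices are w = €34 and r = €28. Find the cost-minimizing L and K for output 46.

With a fixed-proportions technology, the cost-minimizing bundle uses no slack in either input: L/5 = K/5 = Q.
So L = 5·46 = 230 and K = 5·46 = 230.

L* = 230, K* = 230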